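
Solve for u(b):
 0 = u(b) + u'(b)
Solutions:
 u(b) = C1*exp(-b)


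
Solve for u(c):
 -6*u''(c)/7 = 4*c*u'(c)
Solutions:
 u(c) = C1 + C2*erf(sqrt(21)*c/3)


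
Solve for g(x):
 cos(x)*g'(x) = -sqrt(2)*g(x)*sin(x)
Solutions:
 g(x) = C1*cos(x)^(sqrt(2))


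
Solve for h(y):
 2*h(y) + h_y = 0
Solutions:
 h(y) = C1*exp(-2*y)


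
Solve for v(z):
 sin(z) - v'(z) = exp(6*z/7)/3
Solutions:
 v(z) = C1 - 7*exp(6*z/7)/18 - cos(z)


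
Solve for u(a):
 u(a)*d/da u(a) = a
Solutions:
 u(a) = -sqrt(C1 + a^2)
 u(a) = sqrt(C1 + a^2)


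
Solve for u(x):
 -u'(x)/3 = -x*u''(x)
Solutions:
 u(x) = C1 + C2*x^(4/3)


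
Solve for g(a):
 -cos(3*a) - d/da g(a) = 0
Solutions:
 g(a) = C1 - sin(3*a)/3


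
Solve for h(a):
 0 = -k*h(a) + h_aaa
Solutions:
 h(a) = C1*exp(a*k^(1/3)) + C2*exp(a*k^(1/3)*(-1 + sqrt(3)*I)/2) + C3*exp(-a*k^(1/3)*(1 + sqrt(3)*I)/2)


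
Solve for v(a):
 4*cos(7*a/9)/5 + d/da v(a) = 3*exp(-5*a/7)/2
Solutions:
 v(a) = C1 - 36*sin(7*a/9)/35 - 21*exp(-5*a/7)/10


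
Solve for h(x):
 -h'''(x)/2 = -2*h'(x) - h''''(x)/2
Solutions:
 h(x) = C1 + C2*exp(x*((6*sqrt(78) + 53)^(-1/3) + 2 + (6*sqrt(78) + 53)^(1/3))/6)*sin(sqrt(3)*x*(-(6*sqrt(78) + 53)^(1/3) + (6*sqrt(78) + 53)^(-1/3))/6) + C3*exp(x*((6*sqrt(78) + 53)^(-1/3) + 2 + (6*sqrt(78) + 53)^(1/3))/6)*cos(sqrt(3)*x*(-(6*sqrt(78) + 53)^(1/3) + (6*sqrt(78) + 53)^(-1/3))/6) + C4*exp(x*(-(6*sqrt(78) + 53)^(1/3) - 1/(6*sqrt(78) + 53)^(1/3) + 1)/3)


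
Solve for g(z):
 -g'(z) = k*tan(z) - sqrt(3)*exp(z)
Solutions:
 g(z) = C1 + k*log(cos(z)) + sqrt(3)*exp(z)


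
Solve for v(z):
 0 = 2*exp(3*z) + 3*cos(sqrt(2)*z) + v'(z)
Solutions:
 v(z) = C1 - 2*exp(3*z)/3 - 3*sqrt(2)*sin(sqrt(2)*z)/2


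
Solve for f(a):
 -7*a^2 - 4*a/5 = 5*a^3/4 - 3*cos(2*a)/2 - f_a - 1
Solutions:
 f(a) = C1 + 5*a^4/16 + 7*a^3/3 + 2*a^2/5 - a - 3*sin(a)*cos(a)/2


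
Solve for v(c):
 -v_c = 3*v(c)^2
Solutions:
 v(c) = 1/(C1 + 3*c)


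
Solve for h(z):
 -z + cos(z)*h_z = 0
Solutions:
 h(z) = C1 + Integral(z/cos(z), z)


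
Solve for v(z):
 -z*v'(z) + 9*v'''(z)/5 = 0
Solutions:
 v(z) = C1 + Integral(C2*airyai(15^(1/3)*z/3) + C3*airybi(15^(1/3)*z/3), z)


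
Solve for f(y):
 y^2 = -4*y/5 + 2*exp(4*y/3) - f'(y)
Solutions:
 f(y) = C1 - y^3/3 - 2*y^2/5 + 3*exp(4*y/3)/2


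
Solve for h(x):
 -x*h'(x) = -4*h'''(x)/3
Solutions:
 h(x) = C1 + Integral(C2*airyai(6^(1/3)*x/2) + C3*airybi(6^(1/3)*x/2), x)


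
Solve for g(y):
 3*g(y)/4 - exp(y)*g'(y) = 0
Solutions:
 g(y) = C1*exp(-3*exp(-y)/4)


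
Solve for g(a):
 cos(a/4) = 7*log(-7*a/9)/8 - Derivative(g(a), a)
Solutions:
 g(a) = C1 + 7*a*log(-a)/8 - 7*a*log(3)/4 - 7*a/8 + 7*a*log(7)/8 - 4*sin(a/4)


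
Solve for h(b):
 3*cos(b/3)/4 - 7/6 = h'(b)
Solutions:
 h(b) = C1 - 7*b/6 + 9*sin(b/3)/4


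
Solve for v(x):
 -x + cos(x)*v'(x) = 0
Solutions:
 v(x) = C1 + Integral(x/cos(x), x)


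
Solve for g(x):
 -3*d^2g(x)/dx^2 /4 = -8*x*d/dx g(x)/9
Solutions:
 g(x) = C1 + C2*erfi(4*sqrt(3)*x/9)


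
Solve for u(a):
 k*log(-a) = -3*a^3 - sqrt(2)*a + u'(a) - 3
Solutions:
 u(a) = C1 + 3*a^4/4 + sqrt(2)*a^2/2 + a*k*log(-a) + a*(3 - k)


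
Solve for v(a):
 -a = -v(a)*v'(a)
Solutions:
 v(a) = -sqrt(C1 + a^2)
 v(a) = sqrt(C1 + a^2)


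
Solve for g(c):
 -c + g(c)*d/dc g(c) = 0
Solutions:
 g(c) = -sqrt(C1 + c^2)
 g(c) = sqrt(C1 + c^2)


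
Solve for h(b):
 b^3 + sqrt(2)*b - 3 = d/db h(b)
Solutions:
 h(b) = C1 + b^4/4 + sqrt(2)*b^2/2 - 3*b


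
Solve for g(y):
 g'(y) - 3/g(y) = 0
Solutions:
 g(y) = -sqrt(C1 + 6*y)
 g(y) = sqrt(C1 + 6*y)


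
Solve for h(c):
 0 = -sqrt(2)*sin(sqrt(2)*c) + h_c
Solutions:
 h(c) = C1 - cos(sqrt(2)*c)


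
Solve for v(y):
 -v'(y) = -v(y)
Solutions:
 v(y) = C1*exp(y)


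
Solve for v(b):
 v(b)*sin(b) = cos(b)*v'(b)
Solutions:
 v(b) = C1/cos(b)


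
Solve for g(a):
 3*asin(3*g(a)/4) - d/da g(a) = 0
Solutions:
 Integral(1/asin(3*_y/4), (_y, g(a))) = C1 + 3*a


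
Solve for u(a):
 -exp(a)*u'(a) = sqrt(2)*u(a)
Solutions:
 u(a) = C1*exp(sqrt(2)*exp(-a))


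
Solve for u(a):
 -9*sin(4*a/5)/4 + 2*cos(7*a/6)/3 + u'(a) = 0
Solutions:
 u(a) = C1 - 4*sin(7*a/6)/7 - 45*cos(4*a/5)/16


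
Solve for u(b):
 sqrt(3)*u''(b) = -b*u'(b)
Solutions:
 u(b) = C1 + C2*erf(sqrt(2)*3^(3/4)*b/6)


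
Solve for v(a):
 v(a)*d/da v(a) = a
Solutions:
 v(a) = -sqrt(C1 + a^2)
 v(a) = sqrt(C1 + a^2)


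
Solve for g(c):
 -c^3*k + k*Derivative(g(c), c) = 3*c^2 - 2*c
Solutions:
 g(c) = C1 + c^4/4 + c^3/k - c^2/k


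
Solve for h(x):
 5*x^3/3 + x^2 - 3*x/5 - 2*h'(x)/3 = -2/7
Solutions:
 h(x) = C1 + 5*x^4/8 + x^3/2 - 9*x^2/20 + 3*x/7


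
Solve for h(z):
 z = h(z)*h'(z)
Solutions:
 h(z) = -sqrt(C1 + z^2)
 h(z) = sqrt(C1 + z^2)


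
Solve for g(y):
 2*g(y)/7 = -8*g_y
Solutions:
 g(y) = C1*exp(-y/28)


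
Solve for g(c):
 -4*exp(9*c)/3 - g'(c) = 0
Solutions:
 g(c) = C1 - 4*exp(9*c)/27


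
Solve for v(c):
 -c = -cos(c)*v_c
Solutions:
 v(c) = C1 + Integral(c/cos(c), c)


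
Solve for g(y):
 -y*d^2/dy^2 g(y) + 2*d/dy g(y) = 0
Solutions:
 g(y) = C1 + C2*y^3


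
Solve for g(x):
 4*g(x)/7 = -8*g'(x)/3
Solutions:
 g(x) = C1*exp(-3*x/14)


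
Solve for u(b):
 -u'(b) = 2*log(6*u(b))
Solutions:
 Integral(1/(log(_y) + log(6)), (_y, u(b)))/2 = C1 - b


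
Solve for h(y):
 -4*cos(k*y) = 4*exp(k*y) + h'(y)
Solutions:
 h(y) = C1 - 4*exp(k*y)/k - 4*sin(k*y)/k


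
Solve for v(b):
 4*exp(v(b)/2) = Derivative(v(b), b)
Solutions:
 v(b) = 2*log(-1/(C1 + 4*b)) + 2*log(2)


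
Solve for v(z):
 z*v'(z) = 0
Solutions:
 v(z) = C1


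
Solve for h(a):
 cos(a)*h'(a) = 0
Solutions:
 h(a) = C1


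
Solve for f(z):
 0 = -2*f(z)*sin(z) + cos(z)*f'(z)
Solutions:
 f(z) = C1/cos(z)^2


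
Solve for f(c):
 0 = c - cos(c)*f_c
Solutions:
 f(c) = C1 + Integral(c/cos(c), c)


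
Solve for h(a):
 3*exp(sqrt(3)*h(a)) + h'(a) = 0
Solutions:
 h(a) = sqrt(3)*(2*log(1/(C1 + 3*a)) - log(3))/6


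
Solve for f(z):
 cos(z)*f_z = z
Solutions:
 f(z) = C1 + Integral(z/cos(z), z)


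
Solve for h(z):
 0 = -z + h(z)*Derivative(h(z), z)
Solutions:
 h(z) = -sqrt(C1 + z^2)
 h(z) = sqrt(C1 + z^2)


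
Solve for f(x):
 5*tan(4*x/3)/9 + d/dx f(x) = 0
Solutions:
 f(x) = C1 + 5*log(cos(4*x/3))/12


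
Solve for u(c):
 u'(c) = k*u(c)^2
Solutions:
 u(c) = -1/(C1 + c*k)


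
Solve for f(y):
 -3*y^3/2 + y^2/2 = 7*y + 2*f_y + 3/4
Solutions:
 f(y) = C1 - 3*y^4/16 + y^3/12 - 7*y^2/4 - 3*y/8


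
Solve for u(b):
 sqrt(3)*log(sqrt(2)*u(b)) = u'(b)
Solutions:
 -2*sqrt(3)*Integral(1/(2*log(_y) + log(2)), (_y, u(b)))/3 = C1 - b


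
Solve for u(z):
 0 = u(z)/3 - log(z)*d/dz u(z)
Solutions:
 u(z) = C1*exp(li(z)/3)


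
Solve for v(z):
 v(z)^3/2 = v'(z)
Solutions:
 v(z) = -sqrt(-1/(C1 + z))
 v(z) = sqrt(-1/(C1 + z))


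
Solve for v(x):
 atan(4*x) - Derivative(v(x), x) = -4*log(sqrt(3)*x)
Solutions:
 v(x) = C1 + 4*x*log(x) + x*atan(4*x) - 4*x + 2*x*log(3) - log(16*x^2 + 1)/8


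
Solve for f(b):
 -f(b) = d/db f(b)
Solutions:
 f(b) = C1*exp(-b)


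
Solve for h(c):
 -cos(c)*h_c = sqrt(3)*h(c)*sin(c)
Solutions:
 h(c) = C1*cos(c)^(sqrt(3))


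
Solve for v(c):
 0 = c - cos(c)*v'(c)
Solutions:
 v(c) = C1 + Integral(c/cos(c), c)


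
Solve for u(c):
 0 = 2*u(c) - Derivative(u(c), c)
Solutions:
 u(c) = C1*exp(2*c)


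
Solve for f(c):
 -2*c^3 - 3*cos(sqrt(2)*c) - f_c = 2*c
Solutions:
 f(c) = C1 - c^4/2 - c^2 - 3*sqrt(2)*sin(sqrt(2)*c)/2


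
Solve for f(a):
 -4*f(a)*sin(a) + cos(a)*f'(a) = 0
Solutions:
 f(a) = C1/cos(a)^4


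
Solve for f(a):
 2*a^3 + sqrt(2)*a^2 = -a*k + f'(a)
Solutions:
 f(a) = C1 + a^4/2 + sqrt(2)*a^3/3 + a^2*k/2


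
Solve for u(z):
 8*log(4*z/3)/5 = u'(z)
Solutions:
 u(z) = C1 + 8*z*log(z)/5 - 8*z*log(3)/5 - 8*z/5 + 16*z*log(2)/5


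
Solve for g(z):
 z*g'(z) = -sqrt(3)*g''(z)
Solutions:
 g(z) = C1 + C2*erf(sqrt(2)*3^(3/4)*z/6)


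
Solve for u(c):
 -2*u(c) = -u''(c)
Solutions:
 u(c) = C1*exp(-sqrt(2)*c) + C2*exp(sqrt(2)*c)


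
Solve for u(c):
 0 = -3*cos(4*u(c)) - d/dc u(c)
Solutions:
 u(c) = -asin((C1 + exp(24*c))/(C1 - exp(24*c)))/4 + pi/4
 u(c) = asin((C1 + exp(24*c))/(C1 - exp(24*c)))/4


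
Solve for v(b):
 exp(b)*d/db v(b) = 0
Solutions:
 v(b) = C1


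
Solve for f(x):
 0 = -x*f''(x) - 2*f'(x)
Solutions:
 f(x) = C1 + C2/x


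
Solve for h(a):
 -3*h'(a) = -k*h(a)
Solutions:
 h(a) = C1*exp(a*k/3)


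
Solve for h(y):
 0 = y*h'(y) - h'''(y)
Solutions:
 h(y) = C1 + Integral(C2*airyai(y) + C3*airybi(y), y)


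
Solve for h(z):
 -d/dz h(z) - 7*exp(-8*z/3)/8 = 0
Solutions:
 h(z) = C1 + 21*exp(-8*z/3)/64


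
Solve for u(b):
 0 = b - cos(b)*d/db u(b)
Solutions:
 u(b) = C1 + Integral(b/cos(b), b)


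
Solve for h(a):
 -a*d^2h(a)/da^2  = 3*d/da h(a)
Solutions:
 h(a) = C1 + C2/a^2


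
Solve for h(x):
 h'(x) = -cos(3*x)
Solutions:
 h(x) = C1 - sin(3*x)/3


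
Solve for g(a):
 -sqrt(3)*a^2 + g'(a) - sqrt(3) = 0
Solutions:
 g(a) = C1 + sqrt(3)*a^3/3 + sqrt(3)*a


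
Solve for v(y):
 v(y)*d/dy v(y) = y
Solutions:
 v(y) = -sqrt(C1 + y^2)
 v(y) = sqrt(C1 + y^2)


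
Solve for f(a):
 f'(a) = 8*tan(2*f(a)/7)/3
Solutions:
 f(a) = -7*asin(C1*exp(16*a/21))/2 + 7*pi/2
 f(a) = 7*asin(C1*exp(16*a/21))/2


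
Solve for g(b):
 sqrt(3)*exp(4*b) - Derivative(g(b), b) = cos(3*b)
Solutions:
 g(b) = C1 + sqrt(3)*exp(4*b)/4 - sin(3*b)/3


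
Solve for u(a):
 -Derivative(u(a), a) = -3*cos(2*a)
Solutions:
 u(a) = C1 + 3*sin(2*a)/2


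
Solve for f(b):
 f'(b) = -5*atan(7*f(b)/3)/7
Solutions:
 Integral(1/atan(7*_y/3), (_y, f(b))) = C1 - 5*b/7


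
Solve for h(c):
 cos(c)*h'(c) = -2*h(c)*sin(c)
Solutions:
 h(c) = C1*cos(c)^2


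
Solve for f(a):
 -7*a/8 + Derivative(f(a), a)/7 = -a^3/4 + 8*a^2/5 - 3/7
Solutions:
 f(a) = C1 - 7*a^4/16 + 56*a^3/15 + 49*a^2/16 - 3*a


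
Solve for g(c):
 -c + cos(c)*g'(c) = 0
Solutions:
 g(c) = C1 + Integral(c/cos(c), c)


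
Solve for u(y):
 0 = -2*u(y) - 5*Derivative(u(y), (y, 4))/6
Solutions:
 u(y) = (C1*sin(3^(1/4)*5^(3/4)*y/5) + C2*cos(3^(1/4)*5^(3/4)*y/5))*exp(-3^(1/4)*5^(3/4)*y/5) + (C3*sin(3^(1/4)*5^(3/4)*y/5) + C4*cos(3^(1/4)*5^(3/4)*y/5))*exp(3^(1/4)*5^(3/4)*y/5)


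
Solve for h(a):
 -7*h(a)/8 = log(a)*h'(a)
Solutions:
 h(a) = C1*exp(-7*li(a)/8)


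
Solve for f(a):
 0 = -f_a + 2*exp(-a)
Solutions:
 f(a) = C1 - 2*exp(-a)


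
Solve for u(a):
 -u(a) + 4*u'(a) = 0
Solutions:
 u(a) = C1*exp(a/4)


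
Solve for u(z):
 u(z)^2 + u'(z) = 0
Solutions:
 u(z) = 1/(C1 + z)


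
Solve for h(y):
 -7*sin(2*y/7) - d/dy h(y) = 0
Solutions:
 h(y) = C1 + 49*cos(2*y/7)/2


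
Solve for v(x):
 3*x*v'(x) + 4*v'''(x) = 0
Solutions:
 v(x) = C1 + Integral(C2*airyai(-6^(1/3)*x/2) + C3*airybi(-6^(1/3)*x/2), x)


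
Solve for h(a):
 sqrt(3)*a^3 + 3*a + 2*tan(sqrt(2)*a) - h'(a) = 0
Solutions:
 h(a) = C1 + sqrt(3)*a^4/4 + 3*a^2/2 - sqrt(2)*log(cos(sqrt(2)*a))


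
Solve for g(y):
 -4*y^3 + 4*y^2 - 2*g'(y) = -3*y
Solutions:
 g(y) = C1 - y^4/2 + 2*y^3/3 + 3*y^2/4


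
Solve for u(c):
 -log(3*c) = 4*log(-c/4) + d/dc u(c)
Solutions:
 u(c) = C1 - 5*c*log(c) + c*(-log(3) + 5 + 8*log(2) - 4*I*pi)


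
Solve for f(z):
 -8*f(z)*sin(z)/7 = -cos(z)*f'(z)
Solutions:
 f(z) = C1/cos(z)^(8/7)


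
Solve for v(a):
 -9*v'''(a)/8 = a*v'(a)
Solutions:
 v(a) = C1 + Integral(C2*airyai(-2*3^(1/3)*a/3) + C3*airybi(-2*3^(1/3)*a/3), a)


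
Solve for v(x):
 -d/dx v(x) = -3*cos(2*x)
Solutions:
 v(x) = C1 + 3*sin(2*x)/2


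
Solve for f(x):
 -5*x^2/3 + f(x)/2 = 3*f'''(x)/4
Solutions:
 f(x) = C3*exp(2^(1/3)*3^(2/3)*x/3) + 10*x^2/3 + (C1*sin(2^(1/3)*3^(1/6)*x/2) + C2*cos(2^(1/3)*3^(1/6)*x/2))*exp(-2^(1/3)*3^(2/3)*x/6)


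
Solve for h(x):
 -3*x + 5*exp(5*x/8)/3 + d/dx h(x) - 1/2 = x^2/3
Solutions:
 h(x) = C1 + x^3/9 + 3*x^2/2 + x/2 - 8*exp(5*x/8)/3


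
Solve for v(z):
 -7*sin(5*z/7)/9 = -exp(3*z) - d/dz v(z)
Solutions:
 v(z) = C1 - exp(3*z)/3 - 49*cos(5*z/7)/45


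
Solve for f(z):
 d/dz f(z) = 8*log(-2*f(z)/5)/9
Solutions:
 -9*Integral(1/(log(-_y) - log(5) + log(2)), (_y, f(z)))/8 = C1 - z


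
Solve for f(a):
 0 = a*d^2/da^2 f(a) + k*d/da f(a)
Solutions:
 f(a) = C1 + a^(1 - re(k))*(C2*sin(log(a)*Abs(im(k))) + C3*cos(log(a)*im(k)))


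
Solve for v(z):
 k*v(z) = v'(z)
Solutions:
 v(z) = C1*exp(k*z)


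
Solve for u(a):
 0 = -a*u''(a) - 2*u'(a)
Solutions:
 u(a) = C1 + C2/a


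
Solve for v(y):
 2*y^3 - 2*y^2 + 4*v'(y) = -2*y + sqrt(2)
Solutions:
 v(y) = C1 - y^4/8 + y^3/6 - y^2/4 + sqrt(2)*y/4


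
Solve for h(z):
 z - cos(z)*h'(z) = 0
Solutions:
 h(z) = C1 + Integral(z/cos(z), z)


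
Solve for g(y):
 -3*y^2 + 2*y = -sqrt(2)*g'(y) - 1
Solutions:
 g(y) = C1 + sqrt(2)*y^3/2 - sqrt(2)*y^2/2 - sqrt(2)*y/2


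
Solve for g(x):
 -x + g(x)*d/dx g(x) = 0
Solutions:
 g(x) = -sqrt(C1 + x^2)
 g(x) = sqrt(C1 + x^2)


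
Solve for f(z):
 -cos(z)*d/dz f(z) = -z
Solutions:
 f(z) = C1 + Integral(z/cos(z), z)


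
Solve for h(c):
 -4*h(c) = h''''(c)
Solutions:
 h(c) = (C1*sin(c) + C2*cos(c))*exp(-c) + (C3*sin(c) + C4*cos(c))*exp(c)


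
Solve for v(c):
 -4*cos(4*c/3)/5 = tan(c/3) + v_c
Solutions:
 v(c) = C1 + 3*log(cos(c/3)) - 3*sin(4*c/3)/5


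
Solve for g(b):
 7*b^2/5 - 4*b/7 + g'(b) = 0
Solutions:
 g(b) = C1 - 7*b^3/15 + 2*b^2/7


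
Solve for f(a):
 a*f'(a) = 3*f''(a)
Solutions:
 f(a) = C1 + C2*erfi(sqrt(6)*a/6)


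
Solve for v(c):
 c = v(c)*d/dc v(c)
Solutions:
 v(c) = -sqrt(C1 + c^2)
 v(c) = sqrt(C1 + c^2)


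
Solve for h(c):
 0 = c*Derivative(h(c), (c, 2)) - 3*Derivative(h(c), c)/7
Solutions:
 h(c) = C1 + C2*c^(10/7)


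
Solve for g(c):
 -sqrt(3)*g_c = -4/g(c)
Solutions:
 g(c) = -sqrt(C1 + 24*sqrt(3)*c)/3
 g(c) = sqrt(C1 + 24*sqrt(3)*c)/3


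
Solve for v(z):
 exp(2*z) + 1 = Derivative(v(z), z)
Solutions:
 v(z) = C1 + z + exp(2*z)/2


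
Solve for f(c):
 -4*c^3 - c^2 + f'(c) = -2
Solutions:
 f(c) = C1 + c^4 + c^3/3 - 2*c


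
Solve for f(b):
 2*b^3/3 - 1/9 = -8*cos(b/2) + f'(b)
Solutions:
 f(b) = C1 + b^4/6 - b/9 + 16*sin(b/2)


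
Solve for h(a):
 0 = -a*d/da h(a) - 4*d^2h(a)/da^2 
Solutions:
 h(a) = C1 + C2*erf(sqrt(2)*a/4)


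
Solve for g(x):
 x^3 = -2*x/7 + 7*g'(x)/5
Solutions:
 g(x) = C1 + 5*x^4/28 + 5*x^2/49


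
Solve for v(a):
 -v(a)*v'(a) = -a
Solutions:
 v(a) = -sqrt(C1 + a^2)
 v(a) = sqrt(C1 + a^2)


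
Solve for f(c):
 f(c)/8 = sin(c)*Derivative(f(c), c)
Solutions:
 f(c) = C1*(cos(c) - 1)^(1/16)/(cos(c) + 1)^(1/16)


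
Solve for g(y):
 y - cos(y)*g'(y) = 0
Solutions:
 g(y) = C1 + Integral(y/cos(y), y)


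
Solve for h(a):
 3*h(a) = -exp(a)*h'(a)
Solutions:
 h(a) = C1*exp(3*exp(-a))


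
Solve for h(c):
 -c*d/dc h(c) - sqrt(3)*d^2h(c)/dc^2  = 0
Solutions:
 h(c) = C1 + C2*erf(sqrt(2)*3^(3/4)*c/6)


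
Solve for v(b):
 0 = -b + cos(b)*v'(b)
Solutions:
 v(b) = C1 + Integral(b/cos(b), b)


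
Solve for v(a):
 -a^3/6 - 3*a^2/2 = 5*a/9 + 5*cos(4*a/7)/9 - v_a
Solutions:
 v(a) = C1 + a^4/24 + a^3/2 + 5*a^2/18 + 35*sin(4*a/7)/36


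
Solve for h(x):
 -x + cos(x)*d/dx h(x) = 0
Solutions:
 h(x) = C1 + Integral(x/cos(x), x)


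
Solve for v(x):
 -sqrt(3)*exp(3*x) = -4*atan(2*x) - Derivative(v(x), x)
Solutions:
 v(x) = C1 - 4*x*atan(2*x) + sqrt(3)*exp(3*x)/3 + log(4*x^2 + 1)


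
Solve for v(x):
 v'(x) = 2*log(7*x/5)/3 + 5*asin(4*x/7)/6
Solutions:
 v(x) = C1 + 2*x*log(x)/3 + 5*x*asin(4*x/7)/6 - 2*x*log(5)/3 - 2*x/3 + 2*x*log(7)/3 + 5*sqrt(49 - 16*x^2)/24


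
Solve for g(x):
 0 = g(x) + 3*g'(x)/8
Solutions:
 g(x) = C1*exp(-8*x/3)


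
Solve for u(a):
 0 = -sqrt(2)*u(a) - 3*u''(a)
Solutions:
 u(a) = C1*sin(2^(1/4)*sqrt(3)*a/3) + C2*cos(2^(1/4)*sqrt(3)*a/3)


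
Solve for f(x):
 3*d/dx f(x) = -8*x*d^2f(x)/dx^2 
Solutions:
 f(x) = C1 + C2*x^(5/8)


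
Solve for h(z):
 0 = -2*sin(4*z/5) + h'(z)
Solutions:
 h(z) = C1 - 5*cos(4*z/5)/2


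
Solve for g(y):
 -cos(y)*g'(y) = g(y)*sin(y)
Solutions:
 g(y) = C1*cos(y)


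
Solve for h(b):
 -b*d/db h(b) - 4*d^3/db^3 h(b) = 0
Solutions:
 h(b) = C1 + Integral(C2*airyai(-2^(1/3)*b/2) + C3*airybi(-2^(1/3)*b/2), b)


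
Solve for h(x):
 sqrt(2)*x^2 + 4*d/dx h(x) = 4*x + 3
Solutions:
 h(x) = C1 - sqrt(2)*x^3/12 + x^2/2 + 3*x/4


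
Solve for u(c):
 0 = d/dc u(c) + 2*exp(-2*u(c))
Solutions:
 u(c) = log(-sqrt(C1 - 4*c))
 u(c) = log(C1 - 4*c)/2


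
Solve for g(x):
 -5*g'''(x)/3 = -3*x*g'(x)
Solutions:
 g(x) = C1 + Integral(C2*airyai(15^(2/3)*x/5) + C3*airybi(15^(2/3)*x/5), x)


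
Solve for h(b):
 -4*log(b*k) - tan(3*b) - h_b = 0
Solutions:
 h(b) = C1 - 4*b*log(b*k) + 4*b + log(cos(3*b))/3


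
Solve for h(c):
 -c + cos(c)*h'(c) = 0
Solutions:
 h(c) = C1 + Integral(c/cos(c), c)


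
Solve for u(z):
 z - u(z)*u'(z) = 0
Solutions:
 u(z) = -sqrt(C1 + z^2)
 u(z) = sqrt(C1 + z^2)


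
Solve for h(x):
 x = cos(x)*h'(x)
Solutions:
 h(x) = C1 + Integral(x/cos(x), x)


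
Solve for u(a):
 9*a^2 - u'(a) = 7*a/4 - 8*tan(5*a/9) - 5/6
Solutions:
 u(a) = C1 + 3*a^3 - 7*a^2/8 + 5*a/6 - 72*log(cos(5*a/9))/5


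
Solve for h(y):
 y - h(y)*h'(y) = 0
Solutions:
 h(y) = -sqrt(C1 + y^2)
 h(y) = sqrt(C1 + y^2)


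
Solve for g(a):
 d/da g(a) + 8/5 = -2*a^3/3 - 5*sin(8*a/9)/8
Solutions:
 g(a) = C1 - a^4/6 - 8*a/5 + 45*cos(8*a/9)/64


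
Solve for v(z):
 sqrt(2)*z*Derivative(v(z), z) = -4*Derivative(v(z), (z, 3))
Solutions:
 v(z) = C1 + Integral(C2*airyai(-sqrt(2)*z/2) + C3*airybi(-sqrt(2)*z/2), z)


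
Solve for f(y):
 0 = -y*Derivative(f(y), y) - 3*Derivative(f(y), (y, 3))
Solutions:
 f(y) = C1 + Integral(C2*airyai(-3^(2/3)*y/3) + C3*airybi(-3^(2/3)*y/3), y)


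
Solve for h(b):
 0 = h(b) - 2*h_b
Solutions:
 h(b) = C1*exp(b/2)


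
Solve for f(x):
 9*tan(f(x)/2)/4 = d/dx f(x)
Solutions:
 f(x) = -2*asin(C1*exp(9*x/8)) + 2*pi
 f(x) = 2*asin(C1*exp(9*x/8))


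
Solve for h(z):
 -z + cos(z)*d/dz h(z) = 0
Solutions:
 h(z) = C1 + Integral(z/cos(z), z)


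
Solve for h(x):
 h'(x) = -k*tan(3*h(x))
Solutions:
 h(x) = -asin(C1*exp(-3*k*x))/3 + pi/3
 h(x) = asin(C1*exp(-3*k*x))/3


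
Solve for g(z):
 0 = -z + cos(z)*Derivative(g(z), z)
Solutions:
 g(z) = C1 + Integral(z/cos(z), z)


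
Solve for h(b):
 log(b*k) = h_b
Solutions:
 h(b) = C1 + b*log(b*k) - b


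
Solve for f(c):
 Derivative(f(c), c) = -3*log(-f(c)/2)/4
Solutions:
 4*Integral(1/(log(-_y) - log(2)), (_y, f(c)))/3 = C1 - c


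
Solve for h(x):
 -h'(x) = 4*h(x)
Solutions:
 h(x) = C1*exp(-4*x)


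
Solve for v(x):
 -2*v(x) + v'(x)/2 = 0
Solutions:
 v(x) = C1*exp(4*x)


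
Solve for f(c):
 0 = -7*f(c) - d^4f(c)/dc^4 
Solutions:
 f(c) = (C1*sin(sqrt(2)*7^(1/4)*c/2) + C2*cos(sqrt(2)*7^(1/4)*c/2))*exp(-sqrt(2)*7^(1/4)*c/2) + (C3*sin(sqrt(2)*7^(1/4)*c/2) + C4*cos(sqrt(2)*7^(1/4)*c/2))*exp(sqrt(2)*7^(1/4)*c/2)


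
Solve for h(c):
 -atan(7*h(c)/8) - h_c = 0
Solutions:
 Integral(1/atan(7*_y/8), (_y, h(c))) = C1 - c


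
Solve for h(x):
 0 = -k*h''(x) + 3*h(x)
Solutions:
 h(x) = C1*exp(-sqrt(3)*x*sqrt(1/k)) + C2*exp(sqrt(3)*x*sqrt(1/k))


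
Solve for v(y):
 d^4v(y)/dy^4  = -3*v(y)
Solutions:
 v(y) = (C1*sin(sqrt(2)*3^(1/4)*y/2) + C2*cos(sqrt(2)*3^(1/4)*y/2))*exp(-sqrt(2)*3^(1/4)*y/2) + (C3*sin(sqrt(2)*3^(1/4)*y/2) + C4*cos(sqrt(2)*3^(1/4)*y/2))*exp(sqrt(2)*3^(1/4)*y/2)


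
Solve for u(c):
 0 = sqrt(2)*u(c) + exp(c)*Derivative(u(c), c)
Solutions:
 u(c) = C1*exp(sqrt(2)*exp(-c))


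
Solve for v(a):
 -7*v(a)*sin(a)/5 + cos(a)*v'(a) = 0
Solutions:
 v(a) = C1/cos(a)^(7/5)


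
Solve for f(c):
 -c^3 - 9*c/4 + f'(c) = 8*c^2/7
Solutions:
 f(c) = C1 + c^4/4 + 8*c^3/21 + 9*c^2/8


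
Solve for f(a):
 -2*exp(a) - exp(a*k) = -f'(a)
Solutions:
 f(a) = C1 + 2*exp(a) + exp(a*k)/k


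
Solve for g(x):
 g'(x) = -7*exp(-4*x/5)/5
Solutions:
 g(x) = C1 + 7*exp(-4*x/5)/4


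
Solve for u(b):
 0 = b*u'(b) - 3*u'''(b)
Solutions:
 u(b) = C1 + Integral(C2*airyai(3^(2/3)*b/3) + C3*airybi(3^(2/3)*b/3), b)


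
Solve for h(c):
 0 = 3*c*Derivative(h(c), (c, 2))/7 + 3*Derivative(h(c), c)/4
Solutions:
 h(c) = C1 + C2/c^(3/4)


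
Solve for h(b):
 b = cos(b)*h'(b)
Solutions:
 h(b) = C1 + Integral(b/cos(b), b)


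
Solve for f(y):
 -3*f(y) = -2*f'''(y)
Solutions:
 f(y) = C3*exp(2^(2/3)*3^(1/3)*y/2) + (C1*sin(2^(2/3)*3^(5/6)*y/4) + C2*cos(2^(2/3)*3^(5/6)*y/4))*exp(-2^(2/3)*3^(1/3)*y/4)


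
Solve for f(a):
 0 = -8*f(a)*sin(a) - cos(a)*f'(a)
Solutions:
 f(a) = C1*cos(a)^8


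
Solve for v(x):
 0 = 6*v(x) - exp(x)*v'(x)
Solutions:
 v(x) = C1*exp(-6*exp(-x))


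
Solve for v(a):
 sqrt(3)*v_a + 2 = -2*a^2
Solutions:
 v(a) = C1 - 2*sqrt(3)*a^3/9 - 2*sqrt(3)*a/3


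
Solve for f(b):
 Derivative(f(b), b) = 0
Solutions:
 f(b) = C1


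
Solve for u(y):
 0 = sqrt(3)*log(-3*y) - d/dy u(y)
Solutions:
 u(y) = C1 + sqrt(3)*y*log(-y) + sqrt(3)*y*(-1 + log(3))


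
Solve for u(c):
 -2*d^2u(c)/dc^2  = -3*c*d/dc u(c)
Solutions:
 u(c) = C1 + C2*erfi(sqrt(3)*c/2)


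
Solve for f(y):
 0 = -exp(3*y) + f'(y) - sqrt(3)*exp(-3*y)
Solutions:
 f(y) = C1 + exp(3*y)/3 - sqrt(3)*exp(-3*y)/3


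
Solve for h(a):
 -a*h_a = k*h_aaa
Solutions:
 h(a) = C1 + Integral(C2*airyai(a*(-1/k)^(1/3)) + C3*airybi(a*(-1/k)^(1/3)), a)


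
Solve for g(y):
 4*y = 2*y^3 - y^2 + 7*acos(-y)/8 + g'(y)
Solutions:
 g(y) = C1 - y^4/2 + y^3/3 + 2*y^2 - 7*y*acos(-y)/8 - 7*sqrt(1 - y^2)/8


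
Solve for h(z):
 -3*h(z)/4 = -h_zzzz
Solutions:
 h(z) = C1*exp(-sqrt(2)*3^(1/4)*z/2) + C2*exp(sqrt(2)*3^(1/4)*z/2) + C3*sin(sqrt(2)*3^(1/4)*z/2) + C4*cos(sqrt(2)*3^(1/4)*z/2)


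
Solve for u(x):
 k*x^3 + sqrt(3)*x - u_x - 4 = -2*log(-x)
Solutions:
 u(x) = C1 + k*x^4/4 + sqrt(3)*x^2/2 + 2*x*log(-x) - 6*x


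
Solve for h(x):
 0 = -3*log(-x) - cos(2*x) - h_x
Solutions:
 h(x) = C1 - 3*x*log(-x) + 3*x - sin(2*x)/2


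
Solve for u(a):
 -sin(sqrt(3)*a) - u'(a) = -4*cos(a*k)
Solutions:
 u(a) = C1 + sqrt(3)*cos(sqrt(3)*a)/3 + 4*sin(a*k)/k


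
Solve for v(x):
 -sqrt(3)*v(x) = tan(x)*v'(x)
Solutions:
 v(x) = C1/sin(x)^(sqrt(3))


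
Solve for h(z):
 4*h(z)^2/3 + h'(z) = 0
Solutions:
 h(z) = 3/(C1 + 4*z)


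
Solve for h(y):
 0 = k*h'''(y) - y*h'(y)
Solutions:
 h(y) = C1 + Integral(C2*airyai(y*(1/k)^(1/3)) + C3*airybi(y*(1/k)^(1/3)), y)


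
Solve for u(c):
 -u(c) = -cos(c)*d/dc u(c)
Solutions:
 u(c) = C1*sqrt(sin(c) + 1)/sqrt(sin(c) - 1)


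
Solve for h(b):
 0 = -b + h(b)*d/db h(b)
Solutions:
 h(b) = -sqrt(C1 + b^2)
 h(b) = sqrt(C1 + b^2)


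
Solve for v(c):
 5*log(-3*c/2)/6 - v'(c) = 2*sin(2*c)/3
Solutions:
 v(c) = C1 + 5*c*log(-c)/6 - 5*c/6 - 5*c*log(2)/6 + 5*c*log(3)/6 + cos(2*c)/3


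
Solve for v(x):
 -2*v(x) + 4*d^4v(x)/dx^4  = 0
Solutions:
 v(x) = C1*exp(-2^(3/4)*x/2) + C2*exp(2^(3/4)*x/2) + C3*sin(2^(3/4)*x/2) + C4*cos(2^(3/4)*x/2)


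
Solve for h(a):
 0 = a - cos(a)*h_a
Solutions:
 h(a) = C1 + Integral(a/cos(a), a)


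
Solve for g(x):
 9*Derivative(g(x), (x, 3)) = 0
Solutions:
 g(x) = C1 + C2*x + C3*x^2


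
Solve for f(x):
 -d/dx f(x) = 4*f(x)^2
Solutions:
 f(x) = 1/(C1 + 4*x)


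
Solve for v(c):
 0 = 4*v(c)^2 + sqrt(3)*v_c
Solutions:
 v(c) = 3/(C1 + 4*sqrt(3)*c)


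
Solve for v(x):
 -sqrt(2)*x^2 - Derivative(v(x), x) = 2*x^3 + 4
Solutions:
 v(x) = C1 - x^4/2 - sqrt(2)*x^3/3 - 4*x


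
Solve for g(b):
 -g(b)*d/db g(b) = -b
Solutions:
 g(b) = -sqrt(C1 + b^2)
 g(b) = sqrt(C1 + b^2)


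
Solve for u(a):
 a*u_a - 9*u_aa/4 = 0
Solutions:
 u(a) = C1 + C2*erfi(sqrt(2)*a/3)


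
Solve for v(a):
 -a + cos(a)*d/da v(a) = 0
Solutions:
 v(a) = C1 + Integral(a/cos(a), a)


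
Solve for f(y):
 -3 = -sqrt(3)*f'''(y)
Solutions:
 f(y) = C1 + C2*y + C3*y^2 + sqrt(3)*y^3/6


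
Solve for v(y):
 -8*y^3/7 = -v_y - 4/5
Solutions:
 v(y) = C1 + 2*y^4/7 - 4*y/5


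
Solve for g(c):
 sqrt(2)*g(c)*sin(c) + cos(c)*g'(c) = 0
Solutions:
 g(c) = C1*cos(c)^(sqrt(2))


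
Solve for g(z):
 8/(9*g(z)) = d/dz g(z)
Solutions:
 g(z) = -sqrt(C1 + 16*z)/3
 g(z) = sqrt(C1 + 16*z)/3


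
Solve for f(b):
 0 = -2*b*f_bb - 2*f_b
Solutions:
 f(b) = C1 + C2*log(b)


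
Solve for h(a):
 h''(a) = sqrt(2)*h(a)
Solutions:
 h(a) = C1*exp(-2^(1/4)*a) + C2*exp(2^(1/4)*a)


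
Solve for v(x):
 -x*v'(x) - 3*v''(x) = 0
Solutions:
 v(x) = C1 + C2*erf(sqrt(6)*x/6)


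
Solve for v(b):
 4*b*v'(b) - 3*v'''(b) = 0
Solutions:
 v(b) = C1 + Integral(C2*airyai(6^(2/3)*b/3) + C3*airybi(6^(2/3)*b/3), b)


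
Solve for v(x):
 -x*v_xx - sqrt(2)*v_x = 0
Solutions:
 v(x) = C1 + C2*x^(1 - sqrt(2))


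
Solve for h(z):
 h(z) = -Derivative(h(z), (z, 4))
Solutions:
 h(z) = (C1*sin(sqrt(2)*z/2) + C2*cos(sqrt(2)*z/2))*exp(-sqrt(2)*z/2) + (C3*sin(sqrt(2)*z/2) + C4*cos(sqrt(2)*z/2))*exp(sqrt(2)*z/2)


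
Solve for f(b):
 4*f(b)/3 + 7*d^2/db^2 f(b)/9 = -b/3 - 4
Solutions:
 f(b) = C1*sin(2*sqrt(21)*b/7) + C2*cos(2*sqrt(21)*b/7) - b/4 - 3


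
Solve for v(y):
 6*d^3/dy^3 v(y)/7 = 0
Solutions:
 v(y) = C1 + C2*y + C3*y^2


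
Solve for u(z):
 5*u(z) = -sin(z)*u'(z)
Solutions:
 u(z) = C1*sqrt(cos(z) + 1)*(cos(z)^2 + 2*cos(z) + 1)/(sqrt(cos(z) - 1)*(cos(z)^2 - 2*cos(z) + 1))


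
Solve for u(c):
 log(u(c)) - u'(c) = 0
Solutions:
 li(u(c)) = C1 + c


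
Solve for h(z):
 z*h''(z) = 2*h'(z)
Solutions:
 h(z) = C1 + C2*z^3


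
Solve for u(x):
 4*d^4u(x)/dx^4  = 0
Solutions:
 u(x) = C1 + C2*x + C3*x^2 + C4*x^3


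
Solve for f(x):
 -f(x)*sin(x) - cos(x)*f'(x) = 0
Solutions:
 f(x) = C1*cos(x)


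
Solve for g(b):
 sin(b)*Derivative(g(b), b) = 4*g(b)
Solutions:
 g(b) = C1*(cos(b)^2 - 2*cos(b) + 1)/(cos(b)^2 + 2*cos(b) + 1)


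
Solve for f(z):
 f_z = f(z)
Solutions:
 f(z) = C1*exp(z)


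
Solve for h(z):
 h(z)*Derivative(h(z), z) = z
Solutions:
 h(z) = -sqrt(C1 + z^2)
 h(z) = sqrt(C1 + z^2)


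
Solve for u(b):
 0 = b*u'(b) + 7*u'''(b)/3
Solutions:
 u(b) = C1 + Integral(C2*airyai(-3^(1/3)*7^(2/3)*b/7) + C3*airybi(-3^(1/3)*7^(2/3)*b/7), b)


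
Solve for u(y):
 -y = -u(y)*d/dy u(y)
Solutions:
 u(y) = -sqrt(C1 + y^2)
 u(y) = sqrt(C1 + y^2)


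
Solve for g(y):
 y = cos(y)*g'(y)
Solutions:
 g(y) = C1 + Integral(y/cos(y), y)


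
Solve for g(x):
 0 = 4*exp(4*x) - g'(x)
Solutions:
 g(x) = C1 + exp(4*x)


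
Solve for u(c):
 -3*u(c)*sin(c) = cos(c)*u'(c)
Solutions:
 u(c) = C1*cos(c)^3


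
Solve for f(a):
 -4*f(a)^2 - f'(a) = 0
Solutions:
 f(a) = 1/(C1 + 4*a)


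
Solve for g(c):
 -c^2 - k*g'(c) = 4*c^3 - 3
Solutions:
 g(c) = C1 - c^4/k - c^3/(3*k) + 3*c/k


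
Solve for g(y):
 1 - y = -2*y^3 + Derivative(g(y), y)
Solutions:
 g(y) = C1 + y^4/2 - y^2/2 + y


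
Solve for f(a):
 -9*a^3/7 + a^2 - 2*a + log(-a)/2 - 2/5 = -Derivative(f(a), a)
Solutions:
 f(a) = C1 + 9*a^4/28 - a^3/3 + a^2 - a*log(-a)/2 + 9*a/10


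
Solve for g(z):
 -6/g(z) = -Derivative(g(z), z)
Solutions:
 g(z) = -sqrt(C1 + 12*z)
 g(z) = sqrt(C1 + 12*z)


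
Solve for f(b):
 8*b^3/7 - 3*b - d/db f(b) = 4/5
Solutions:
 f(b) = C1 + 2*b^4/7 - 3*b^2/2 - 4*b/5


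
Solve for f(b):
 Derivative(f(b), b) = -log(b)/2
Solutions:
 f(b) = C1 - b*log(b)/2 + b/2


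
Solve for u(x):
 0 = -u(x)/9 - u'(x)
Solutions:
 u(x) = C1*exp(-x/9)


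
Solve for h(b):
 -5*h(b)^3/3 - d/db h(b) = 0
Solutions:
 h(b) = -sqrt(6)*sqrt(-1/(C1 - 5*b))/2
 h(b) = sqrt(6)*sqrt(-1/(C1 - 5*b))/2


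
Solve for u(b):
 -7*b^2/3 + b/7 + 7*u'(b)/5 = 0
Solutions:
 u(b) = C1 + 5*b^3/9 - 5*b^2/98


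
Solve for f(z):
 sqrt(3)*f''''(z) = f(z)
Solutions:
 f(z) = C1*exp(-3^(7/8)*z/3) + C2*exp(3^(7/8)*z/3) + C3*sin(3^(7/8)*z/3) + C4*cos(3^(7/8)*z/3)


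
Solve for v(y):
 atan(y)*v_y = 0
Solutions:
 v(y) = C1


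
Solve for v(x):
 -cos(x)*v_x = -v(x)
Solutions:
 v(x) = C1*sqrt(sin(x) + 1)/sqrt(sin(x) - 1)


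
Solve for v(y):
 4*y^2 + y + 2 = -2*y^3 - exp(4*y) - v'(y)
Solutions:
 v(y) = C1 - y^4/2 - 4*y^3/3 - y^2/2 - 2*y - exp(4*y)/4


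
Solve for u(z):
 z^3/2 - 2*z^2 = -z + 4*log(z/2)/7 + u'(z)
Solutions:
 u(z) = C1 + z^4/8 - 2*z^3/3 + z^2/2 - 4*z*log(z)/7 + 4*z*log(2)/7 + 4*z/7


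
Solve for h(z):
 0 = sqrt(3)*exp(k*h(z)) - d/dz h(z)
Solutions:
 h(z) = Piecewise((log(-1/(C1*k + sqrt(3)*k*z))/k, Ne(k, 0)), (nan, True))
 h(z) = Piecewise((C1 + sqrt(3)*z, Eq(k, 0)), (nan, True))


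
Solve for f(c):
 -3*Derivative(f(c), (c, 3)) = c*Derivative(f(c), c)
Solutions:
 f(c) = C1 + Integral(C2*airyai(-3^(2/3)*c/3) + C3*airybi(-3^(2/3)*c/3), c)


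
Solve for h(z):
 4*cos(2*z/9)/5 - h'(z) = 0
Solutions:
 h(z) = C1 + 18*sin(2*z/9)/5


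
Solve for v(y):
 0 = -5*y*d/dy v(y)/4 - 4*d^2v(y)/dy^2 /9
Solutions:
 v(y) = C1 + C2*erf(3*sqrt(10)*y/8)


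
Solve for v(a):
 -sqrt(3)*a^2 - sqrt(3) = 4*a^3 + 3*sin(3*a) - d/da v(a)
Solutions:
 v(a) = C1 + a^4 + sqrt(3)*a^3/3 + sqrt(3)*a - cos(3*a)


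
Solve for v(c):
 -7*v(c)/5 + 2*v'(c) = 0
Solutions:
 v(c) = C1*exp(7*c/10)


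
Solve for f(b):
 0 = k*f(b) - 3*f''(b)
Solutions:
 f(b) = C1*exp(-sqrt(3)*b*sqrt(k)/3) + C2*exp(sqrt(3)*b*sqrt(k)/3)


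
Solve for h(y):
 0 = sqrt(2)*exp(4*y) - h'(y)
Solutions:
 h(y) = C1 + sqrt(2)*exp(4*y)/4


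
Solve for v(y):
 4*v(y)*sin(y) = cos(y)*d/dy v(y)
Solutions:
 v(y) = C1/cos(y)^4


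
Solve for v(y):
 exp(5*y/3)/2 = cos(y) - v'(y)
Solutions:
 v(y) = C1 - 3*exp(5*y/3)/10 + sin(y)


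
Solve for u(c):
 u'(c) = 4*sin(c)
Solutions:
 u(c) = C1 - 4*cos(c)


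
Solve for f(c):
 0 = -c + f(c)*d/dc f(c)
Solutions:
 f(c) = -sqrt(C1 + c^2)
 f(c) = sqrt(C1 + c^2)


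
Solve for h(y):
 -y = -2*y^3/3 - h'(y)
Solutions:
 h(y) = C1 - y^4/6 + y^2/2


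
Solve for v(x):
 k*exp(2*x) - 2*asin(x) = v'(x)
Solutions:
 v(x) = C1 + k*exp(2*x)/2 - 2*x*asin(x) - 2*sqrt(1 - x^2)


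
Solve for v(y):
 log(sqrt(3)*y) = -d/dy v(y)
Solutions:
 v(y) = C1 - y*log(y) - y*log(3)/2 + y


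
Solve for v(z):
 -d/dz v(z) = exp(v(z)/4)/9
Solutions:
 v(z) = 4*log(1/(C1 + z)) + 8*log(6)


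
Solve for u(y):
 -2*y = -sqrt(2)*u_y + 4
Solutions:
 u(y) = C1 + sqrt(2)*y^2/2 + 2*sqrt(2)*y


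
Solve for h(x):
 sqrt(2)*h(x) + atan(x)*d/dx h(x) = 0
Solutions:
 h(x) = C1*exp(-sqrt(2)*Integral(1/atan(x), x))


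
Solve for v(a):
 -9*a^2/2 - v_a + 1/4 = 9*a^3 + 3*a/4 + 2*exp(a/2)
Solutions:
 v(a) = C1 - 9*a^4/4 - 3*a^3/2 - 3*a^2/8 + a/4 - 4*exp(a/2)


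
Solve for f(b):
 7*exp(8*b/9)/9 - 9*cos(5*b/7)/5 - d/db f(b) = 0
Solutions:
 f(b) = C1 + 7*exp(8*b/9)/8 - 63*sin(5*b/7)/25


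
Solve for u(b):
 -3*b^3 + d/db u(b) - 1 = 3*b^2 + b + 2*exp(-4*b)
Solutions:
 u(b) = C1 + 3*b^4/4 + b^3 + b^2/2 + b - exp(-4*b)/2


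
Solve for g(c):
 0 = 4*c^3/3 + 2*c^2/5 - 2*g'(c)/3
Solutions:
 g(c) = C1 + c^4/2 + c^3/5


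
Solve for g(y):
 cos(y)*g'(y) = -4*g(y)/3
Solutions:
 g(y) = C1*(sin(y) - 1)^(2/3)/(sin(y) + 1)^(2/3)


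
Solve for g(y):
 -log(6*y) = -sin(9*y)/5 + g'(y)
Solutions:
 g(y) = C1 - y*log(y) - y*log(6) + y - cos(9*y)/45


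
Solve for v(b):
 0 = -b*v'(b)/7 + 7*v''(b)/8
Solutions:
 v(b) = C1 + C2*erfi(2*b/7)


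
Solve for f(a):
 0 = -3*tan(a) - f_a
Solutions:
 f(a) = C1 + 3*log(cos(a))


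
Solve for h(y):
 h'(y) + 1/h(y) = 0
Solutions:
 h(y) = -sqrt(C1 - 2*y)
 h(y) = sqrt(C1 - 2*y)


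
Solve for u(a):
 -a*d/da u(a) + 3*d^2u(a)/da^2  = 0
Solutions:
 u(a) = C1 + C2*erfi(sqrt(6)*a/6)


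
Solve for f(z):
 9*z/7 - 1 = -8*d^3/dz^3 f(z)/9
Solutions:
 f(z) = C1 + C2*z + C3*z^2 - 27*z^4/448 + 3*z^3/16


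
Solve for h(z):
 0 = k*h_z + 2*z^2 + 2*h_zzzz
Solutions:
 h(z) = C1 + C2*exp(2^(2/3)*z*(-k)^(1/3)/2) + C3*exp(2^(2/3)*z*(-k)^(1/3)*(-1 + sqrt(3)*I)/4) + C4*exp(-2^(2/3)*z*(-k)^(1/3)*(1 + sqrt(3)*I)/4) - 2*z^3/(3*k)


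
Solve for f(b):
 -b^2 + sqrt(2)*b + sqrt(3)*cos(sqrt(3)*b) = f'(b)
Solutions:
 f(b) = C1 - b^3/3 + sqrt(2)*b^2/2 + sin(sqrt(3)*b)


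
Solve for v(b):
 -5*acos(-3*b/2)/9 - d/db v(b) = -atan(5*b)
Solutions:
 v(b) = C1 - 5*b*acos(-3*b/2)/9 + b*atan(5*b) - 5*sqrt(4 - 9*b^2)/27 - log(25*b^2 + 1)/10


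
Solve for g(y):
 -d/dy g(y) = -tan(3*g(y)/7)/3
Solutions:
 g(y) = -7*asin(C1*exp(y/7))/3 + 7*pi/3
 g(y) = 7*asin(C1*exp(y/7))/3


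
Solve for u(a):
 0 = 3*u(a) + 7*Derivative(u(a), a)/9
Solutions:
 u(a) = C1*exp(-27*a/7)


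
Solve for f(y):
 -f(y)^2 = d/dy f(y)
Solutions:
 f(y) = 1/(C1 + y)


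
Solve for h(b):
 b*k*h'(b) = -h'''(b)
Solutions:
 h(b) = C1 + Integral(C2*airyai(b*(-k)^(1/3)) + C3*airybi(b*(-k)^(1/3)), b)


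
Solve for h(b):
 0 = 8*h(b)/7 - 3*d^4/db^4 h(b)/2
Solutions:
 h(b) = C1*exp(-2*21^(3/4)*b/21) + C2*exp(2*21^(3/4)*b/21) + C3*sin(2*21^(3/4)*b/21) + C4*cos(2*21^(3/4)*b/21)


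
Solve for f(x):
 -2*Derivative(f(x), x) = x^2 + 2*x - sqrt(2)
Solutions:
 f(x) = C1 - x^3/6 - x^2/2 + sqrt(2)*x/2


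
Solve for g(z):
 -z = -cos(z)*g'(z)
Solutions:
 g(z) = C1 + Integral(z/cos(z), z)


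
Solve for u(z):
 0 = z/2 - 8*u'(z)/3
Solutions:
 u(z) = C1 + 3*z^2/32


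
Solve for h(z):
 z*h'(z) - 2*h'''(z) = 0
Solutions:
 h(z) = C1 + Integral(C2*airyai(2^(2/3)*z/2) + C3*airybi(2^(2/3)*z/2), z)


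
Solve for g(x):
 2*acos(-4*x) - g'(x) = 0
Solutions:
 g(x) = C1 + 2*x*acos(-4*x) + sqrt(1 - 16*x^2)/2


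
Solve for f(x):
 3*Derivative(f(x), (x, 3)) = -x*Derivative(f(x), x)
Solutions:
 f(x) = C1 + Integral(C2*airyai(-3^(2/3)*x/3) + C3*airybi(-3^(2/3)*x/3), x)


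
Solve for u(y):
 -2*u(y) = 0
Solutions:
 u(y) = 0


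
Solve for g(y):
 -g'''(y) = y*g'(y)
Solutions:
 g(y) = C1 + Integral(C2*airyai(-y) + C3*airybi(-y), y)


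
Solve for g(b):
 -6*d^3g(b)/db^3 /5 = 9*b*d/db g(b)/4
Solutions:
 g(b) = C1 + Integral(C2*airyai(-15^(1/3)*b/2) + C3*airybi(-15^(1/3)*b/2), b)


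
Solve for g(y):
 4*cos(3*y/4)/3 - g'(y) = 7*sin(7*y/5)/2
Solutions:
 g(y) = C1 + 16*sin(3*y/4)/9 + 5*cos(7*y/5)/2


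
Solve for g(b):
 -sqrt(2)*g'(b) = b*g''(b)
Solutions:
 g(b) = C1 + C2*b^(1 - sqrt(2))


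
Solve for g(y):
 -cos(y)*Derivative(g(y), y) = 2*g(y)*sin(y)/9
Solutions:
 g(y) = C1*cos(y)^(2/9)


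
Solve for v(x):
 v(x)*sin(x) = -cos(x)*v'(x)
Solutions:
 v(x) = C1*cos(x)


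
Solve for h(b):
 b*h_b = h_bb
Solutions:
 h(b) = C1 + C2*erfi(sqrt(2)*b/2)


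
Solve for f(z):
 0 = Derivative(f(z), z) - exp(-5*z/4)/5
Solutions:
 f(z) = C1 - 4*exp(-5*z/4)/25


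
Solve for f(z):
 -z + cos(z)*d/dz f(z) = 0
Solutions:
 f(z) = C1 + Integral(z/cos(z), z)


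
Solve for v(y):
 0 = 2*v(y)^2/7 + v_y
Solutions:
 v(y) = 7/(C1 + 2*y)


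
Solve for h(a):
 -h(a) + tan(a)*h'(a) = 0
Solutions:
 h(a) = C1*sin(a)


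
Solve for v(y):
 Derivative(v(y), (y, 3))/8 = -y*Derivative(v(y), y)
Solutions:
 v(y) = C1 + Integral(C2*airyai(-2*y) + C3*airybi(-2*y), y)


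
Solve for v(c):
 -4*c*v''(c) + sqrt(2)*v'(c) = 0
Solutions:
 v(c) = C1 + C2*c^(sqrt(2)/4 + 1)


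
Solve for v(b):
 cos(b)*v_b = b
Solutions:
 v(b) = C1 + Integral(b/cos(b), b)


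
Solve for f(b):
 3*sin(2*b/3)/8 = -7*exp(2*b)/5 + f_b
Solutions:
 f(b) = C1 + 7*exp(2*b)/10 - 9*cos(2*b/3)/16


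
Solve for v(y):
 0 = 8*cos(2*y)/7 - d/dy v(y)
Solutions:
 v(y) = C1 + 4*sin(2*y)/7


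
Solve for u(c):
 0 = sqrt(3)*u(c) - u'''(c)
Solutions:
 u(c) = C3*exp(3^(1/6)*c) + (C1*sin(3^(2/3)*c/2) + C2*cos(3^(2/3)*c/2))*exp(-3^(1/6)*c/2)


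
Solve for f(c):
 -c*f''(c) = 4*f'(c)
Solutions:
 f(c) = C1 + C2/c^3


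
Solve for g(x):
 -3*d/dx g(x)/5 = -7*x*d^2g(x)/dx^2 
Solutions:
 g(x) = C1 + C2*x^(38/35)


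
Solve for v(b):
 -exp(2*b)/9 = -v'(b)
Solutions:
 v(b) = C1 + exp(2*b)/18


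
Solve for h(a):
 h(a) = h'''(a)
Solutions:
 h(a) = C3*exp(a) + (C1*sin(sqrt(3)*a/2) + C2*cos(sqrt(3)*a/2))*exp(-a/2)


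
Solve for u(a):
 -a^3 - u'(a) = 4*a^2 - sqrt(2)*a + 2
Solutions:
 u(a) = C1 - a^4/4 - 4*a^3/3 + sqrt(2)*a^2/2 - 2*a


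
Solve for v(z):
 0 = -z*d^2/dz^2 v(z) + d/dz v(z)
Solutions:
 v(z) = C1 + C2*z^2


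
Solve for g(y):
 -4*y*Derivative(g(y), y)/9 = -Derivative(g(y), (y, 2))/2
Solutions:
 g(y) = C1 + C2*erfi(2*y/3)


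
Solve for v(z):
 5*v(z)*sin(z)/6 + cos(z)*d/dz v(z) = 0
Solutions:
 v(z) = C1*cos(z)^(5/6)


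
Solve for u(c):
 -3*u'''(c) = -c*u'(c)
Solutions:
 u(c) = C1 + Integral(C2*airyai(3^(2/3)*c/3) + C3*airybi(3^(2/3)*c/3), c)


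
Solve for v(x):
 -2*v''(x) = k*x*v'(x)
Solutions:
 v(x) = Piecewise((-sqrt(pi)*C1*erf(sqrt(k)*x/2)/sqrt(k) - C2, (k > 0) | (k < 0)), (-C1*x - C2, True))


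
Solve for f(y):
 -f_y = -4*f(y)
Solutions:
 f(y) = C1*exp(4*y)


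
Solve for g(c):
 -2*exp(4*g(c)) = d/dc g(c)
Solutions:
 g(c) = log(-I*(1/(C1 + 8*c))^(1/4))
 g(c) = log(I*(1/(C1 + 8*c))^(1/4))
 g(c) = log(-(1/(C1 + 8*c))^(1/4))
 g(c) = log(1/(C1 + 8*c))/4


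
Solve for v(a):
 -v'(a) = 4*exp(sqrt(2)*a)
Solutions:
 v(a) = C1 - 2*sqrt(2)*exp(sqrt(2)*a)


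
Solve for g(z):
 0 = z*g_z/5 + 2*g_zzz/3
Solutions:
 g(z) = C1 + Integral(C2*airyai(-10^(2/3)*3^(1/3)*z/10) + C3*airybi(-10^(2/3)*3^(1/3)*z/10), z)


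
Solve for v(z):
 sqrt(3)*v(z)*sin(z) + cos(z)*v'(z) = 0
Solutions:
 v(z) = C1*cos(z)^(sqrt(3))


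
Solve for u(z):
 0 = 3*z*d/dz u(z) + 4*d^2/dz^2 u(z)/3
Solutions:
 u(z) = C1 + C2*erf(3*sqrt(2)*z/4)


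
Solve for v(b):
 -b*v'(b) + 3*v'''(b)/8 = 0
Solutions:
 v(b) = C1 + Integral(C2*airyai(2*3^(2/3)*b/3) + C3*airybi(2*3^(2/3)*b/3), b)


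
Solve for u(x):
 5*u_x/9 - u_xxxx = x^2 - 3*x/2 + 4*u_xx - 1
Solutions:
 u(x) = C1 + C2*exp(-x*(-8*18^(1/3)/(5 + sqrt(793))^(1/3) + 12^(1/3)*(5 + sqrt(793))^(1/3))/12)*sin(2^(1/3)*3^(1/6)*x*(2/(5 + sqrt(793))^(1/3) + 2^(1/3)*3^(2/3)*(5 + sqrt(793))^(1/3)/12)) + C3*exp(-x*(-8*18^(1/3)/(5 + sqrt(793))^(1/3) + 12^(1/3)*(5 + sqrt(793))^(1/3))/12)*cos(2^(1/3)*3^(1/6)*x*(2/(5 + sqrt(793))^(1/3) + 2^(1/3)*3^(2/3)*(5 + sqrt(793))^(1/3)/12)) + C4*exp(x*(-8*18^(1/3)/(5 + sqrt(793))^(1/3) + 12^(1/3)*(5 + sqrt(793))^(1/3))/6) + 3*x^3/5 + 1161*x^2/100 + 20673*x/125


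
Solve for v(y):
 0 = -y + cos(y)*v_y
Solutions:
 v(y) = C1 + Integral(y/cos(y), y)


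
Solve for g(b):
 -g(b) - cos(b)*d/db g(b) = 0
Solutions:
 g(b) = C1*sqrt(sin(b) - 1)/sqrt(sin(b) + 1)


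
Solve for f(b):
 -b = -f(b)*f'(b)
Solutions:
 f(b) = -sqrt(C1 + b^2)
 f(b) = sqrt(C1 + b^2)


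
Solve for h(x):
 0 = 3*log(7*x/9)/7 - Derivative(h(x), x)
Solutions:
 h(x) = C1 + 3*x*log(x)/7 - 6*x*log(3)/7 - 3*x/7 + 3*x*log(7)/7


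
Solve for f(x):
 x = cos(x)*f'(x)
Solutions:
 f(x) = C1 + Integral(x/cos(x), x)


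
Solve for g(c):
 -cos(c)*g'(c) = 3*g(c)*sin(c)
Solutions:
 g(c) = C1*cos(c)^3


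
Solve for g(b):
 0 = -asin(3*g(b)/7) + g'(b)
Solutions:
 Integral(1/asin(3*_y/7), (_y, g(b))) = C1 + b
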